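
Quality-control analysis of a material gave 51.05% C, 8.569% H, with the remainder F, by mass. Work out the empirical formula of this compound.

Assume 100 g: 51.05 g C, 8.569 g H, 40.381 g F.
n(C) = 51.05/12.01 = 4.251, n(H) = 8.569/1.008 = 8.501, n(F) = 40.381/19.00 = 2.125
Ratios (÷ 2.125): C 2.000, H 4.000, F 1.000
Ratio ≈ 2:4:1, so the empirical formula is C2H4F

C2H4F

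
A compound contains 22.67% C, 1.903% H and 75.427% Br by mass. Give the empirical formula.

C2H2Br

Assume 100 g: 22.67 g C, 1.903 g H, 75.427 g Br.
Moles — C: 22.67 / 12.01 = 1.888 mol; H: 1.903 / 1.008 = 1.888 mol; Br: 75.427 / 79.90 = 0.944 mol
Smallest is Br at 0.944 mol; normalising gives C 2.000, H 2.000, Br 1.000
→ C2H2Br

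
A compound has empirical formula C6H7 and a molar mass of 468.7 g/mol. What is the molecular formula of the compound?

Empirical-formula mass = 79.12 g/mol
n = 468.7 / 79.12 = 5.92 ≈ 6
Molecular formula = (C6H7)6 = C36H42

C36H42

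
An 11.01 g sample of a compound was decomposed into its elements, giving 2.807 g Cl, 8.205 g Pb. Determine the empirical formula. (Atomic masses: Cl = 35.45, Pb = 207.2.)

Cl2Pb

Cl: 2.807 g ÷ 35.45 g/mol = 0.07918 mol
Pb: 8.205 g ÷ 207.2 g/mol = 0.0396 mol
Smallest is Pb at 0.0396 mol; normalising gives Cl 2.000, Pb 1.000
→ Cl2Pb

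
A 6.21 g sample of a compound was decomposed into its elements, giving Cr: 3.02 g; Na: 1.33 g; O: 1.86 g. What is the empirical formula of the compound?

Cr: 3.02 g ÷ 52.00 g/mol = 0.05808 mol
Na: 1.33 g ÷ 22.99 g/mol = 0.05785 mol
O: 1.86 g ÷ 16.00 g/mol = 0.1163 mol
Ratios (÷ 0.05785): Cr 1.004, Na 1.000, O 2.009
Ratio ≈ 1:1:2, so the empirical formula is CrNaO2

CrNaO2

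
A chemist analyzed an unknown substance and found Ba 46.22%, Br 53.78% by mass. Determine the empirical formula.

BaBr2

Assume 100 g: 46.22 g Ba, 53.78 g Br.
Moles — Ba: 46.22 / 137.33 = 0.3366 mol; Br: 53.78 / 79.90 = 0.6731 mol
Ratios (÷ 0.3366): Ba 1.000, Br 2.000
≈ 1:2 → BaBr2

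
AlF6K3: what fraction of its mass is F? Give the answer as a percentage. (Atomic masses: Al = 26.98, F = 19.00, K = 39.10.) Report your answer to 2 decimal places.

Molar mass = 1(26.98) + 6(19.00) + 3(39.10) = 258.280 g/mol
Mass of F per mole = 6 × 19.00 = 114.000 g
% F = 114.000 / 258.280 × 100 = 44.14%

44.14%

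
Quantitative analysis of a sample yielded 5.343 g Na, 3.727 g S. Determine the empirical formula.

Na2S

Moles — Na: 5.343 / 22.99 = 0.2324 mol; S: 3.727 / 32.07 = 0.1162 mol
Divide by the smallest (0.1162 mol S): Na 2.000, S 1.000
Ratio ≈ 2:1, so the empirical formula is Na2S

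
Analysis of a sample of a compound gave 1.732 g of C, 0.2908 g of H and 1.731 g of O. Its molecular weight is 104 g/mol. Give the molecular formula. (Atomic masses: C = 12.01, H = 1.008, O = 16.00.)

C4H8O3

C: 1.732 g ÷ 12.01 g/mol = 0.1442 mol
H: 0.2908 g ÷ 1.008 g/mol = 0.2885 mol
O: 1.731 g ÷ 16.00 g/mol = 0.1082 mol
Divide by the smallest (0.1082 mol O): C 1.333, H 2.667, O 1.000
×3: C 4.00, H 8.00, O 3.00 → C4H8O3
Empirical-formula mass = 104.10 g/mol
n = 104 / 104.10 = 1.00 ≈ 1
Molecular formula = empirical formula = C4H8O3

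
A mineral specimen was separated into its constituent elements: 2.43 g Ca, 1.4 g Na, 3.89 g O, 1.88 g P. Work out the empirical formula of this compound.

Moles — Ca: 2.43 / 40.08 = 0.06063 mol; Na: 1.4 / 22.99 = 0.0609 mol; O: 3.89 / 16.00 = 0.2431 mol; P: 1.88 / 30.97 = 0.0607 mol
Smallest is Ca at 0.06063 mol; normalising gives Ca 1.000, Na 1.004, O 4.010, P 1.001
Ratio ≈ 1:1:4:1, so the empirical formula is CaNaO4P

CaNaO4P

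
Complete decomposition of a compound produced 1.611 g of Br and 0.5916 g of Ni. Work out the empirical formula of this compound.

Moles — Br: 1.611 / 79.90 = 0.02016 mol; Ni: 0.5916 / 58.69 = 0.01008 mol
Divide by the smallest (0.01008 mol Ni): Br 2.000, Ni 1.000
≈ 2:1 → Br2Ni

Br2Ni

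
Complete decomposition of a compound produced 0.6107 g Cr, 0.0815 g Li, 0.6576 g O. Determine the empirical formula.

Moles — Cr: 0.6107 / 52.00 = 0.01174 mol; Li: 0.0815 / 6.94 = 0.01174 mol; O: 0.6576 / 16.00 = 0.0411 mol
Divide by the smallest (0.01174 mol Li): Cr 1.000, Li 1.000, O 3.500
Multiply by 2: Cr 2.00, Li 2.00, O 7.00 → Cr2Li2O7

Cr2Li2O7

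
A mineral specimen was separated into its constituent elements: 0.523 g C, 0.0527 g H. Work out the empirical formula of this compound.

Moles — C: 0.523 / 12.01 = 0.04355 mol; H: 0.0527 / 1.008 = 0.05228 mol
Divide by the smallest (0.04355 mol C): C 1.000, H 1.201
Multiply by 5: C 5.00, H 6.00 → C5H6

C5H6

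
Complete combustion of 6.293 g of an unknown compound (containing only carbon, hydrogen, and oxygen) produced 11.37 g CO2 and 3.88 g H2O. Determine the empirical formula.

mol C = 11.37 / 44.01 = 0.2584; mass C = 0.2584 × 12.01 = 3.103 g
mol H = 2 × (3.88 / 18.02) = 0.4306; mass H = 0.4306 × 1.008 = 0.4341 g
mass O = 6.293 − (3.537) = 2.756 g → mol O = 0.1723
Ratios (÷ 0.1723): C 1.500, H 2.500, O 1.000
Multiply by 2: C 3.00, H 5.00, O 2.00 → C3H5O2

C3H5O2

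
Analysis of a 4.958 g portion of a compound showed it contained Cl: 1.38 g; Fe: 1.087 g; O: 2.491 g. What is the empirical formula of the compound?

Cl2FeO8

n(Cl) = 1.38/35.45 = 0.03893, n(Fe) = 1.087/55.85 = 0.01946, n(O) = 2.491/16.00 = 0.1557
Divide by the smallest (0.01946 mol Fe): Cl 2.000, Fe 1.000, O 7.999
≈ 2:1:8 → Cl2FeO8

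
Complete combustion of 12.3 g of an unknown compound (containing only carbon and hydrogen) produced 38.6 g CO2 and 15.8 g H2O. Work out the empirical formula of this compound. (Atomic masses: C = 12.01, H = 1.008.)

CH2

mol C = 38.6 / 44.01 = 0.8771; mass C = 0.8771 × 12.01 = 10.53 g
mol H = 2 × (15.8 / 18.02) = 1.754; mass H = 1.754 × 1.008 = 1.768 g
Ratios (÷ 0.8771): C 1.000, H 1.999
→ CH2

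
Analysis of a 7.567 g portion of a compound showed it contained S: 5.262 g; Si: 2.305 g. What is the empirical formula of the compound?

S: 5.262 g ÷ 32.07 g/mol = 0.1641 mol
Si: 2.305 g ÷ 28.09 g/mol = 0.08206 mol
Smallest is Si at 0.08206 mol; normalising gives S 2.000, Si 1.000
→ S2Si

S2Si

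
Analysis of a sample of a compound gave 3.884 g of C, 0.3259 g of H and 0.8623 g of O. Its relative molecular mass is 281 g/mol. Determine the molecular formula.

Moles — C: 3.884 / 12.01 = 0.3234 mol; H: 0.3259 / 1.008 = 0.3233 mol; O: 0.8623 / 16.00 = 0.05389 mol
Ratios (÷ 0.05389): C 6.001, H 5.999, O 1.000
→ C6H6O
Empirical-formula mass = 94.11 g/mol
n = 281 / 94.11 = 2.99 ≈ 3
Molecular formula = (C6H6O)×3 = C18H18O3

C18H18O3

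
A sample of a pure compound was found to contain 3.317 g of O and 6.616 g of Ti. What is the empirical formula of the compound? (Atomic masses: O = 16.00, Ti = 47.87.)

O3Ti2

n(O) = 3.317/16.00 = 0.2073, n(Ti) = 6.616/47.87 = 0.1382
Divide by the smallest (0.1382 mol Ti): O 1.500, Ti 1.000
×2: O 3.00, Ti 2.00 → O3Ti2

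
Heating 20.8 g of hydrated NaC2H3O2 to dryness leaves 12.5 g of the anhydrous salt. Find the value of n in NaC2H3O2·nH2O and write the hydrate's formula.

NaC2H3O2·3H2O

Mass of water lost = 20.8 − 12.5 = 8.3 g → 8.3 / 18.02 = 0.4606 mol H2O
Molar mass of NaC2H3O2 = 82.03 g/mol → mol NaC2H3O2 = 12.5 / 82.03 = 0.1524
n = 0.4606 / 0.1524 = 3.02 ≈ 3 → NaC2H3O2·3H2O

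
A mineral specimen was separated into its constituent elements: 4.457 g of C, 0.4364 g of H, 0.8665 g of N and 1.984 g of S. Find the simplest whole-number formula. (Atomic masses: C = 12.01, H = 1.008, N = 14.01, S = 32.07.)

Moles — C: 4.457 / 12.01 = 0.3711 mol; H: 0.4364 / 1.008 = 0.4329 mol; N: 0.8665 / 14.01 = 0.06185 mol; S: 1.984 / 32.07 = 0.06186 mol
Divide by the smallest (0.06185 mol N): C 6.000, H 7.000, N 1.000, S 1.000
≈ 6:7:1:1 → C6H7NS

C6H7NS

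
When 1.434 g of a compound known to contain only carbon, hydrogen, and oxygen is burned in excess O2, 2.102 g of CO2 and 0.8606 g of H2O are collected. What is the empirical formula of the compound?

mol C = 2.102 / 44.01 = 0.04776; mass C = 0.04776 × 12.01 = 0.5736 g
mol H = 2 × (0.8606 / 18.02) = 0.09552; mass H = 0.09552 × 1.008 = 0.09628 g
mass O = 1.434 − (0.6699) = 0.7641 g → mol O = 0.04776
Smallest is O at 0.04776 mol; normalising gives C 1.000, H 2.000, O 1.000
≈ 1:2:1 → CH2O

CH2O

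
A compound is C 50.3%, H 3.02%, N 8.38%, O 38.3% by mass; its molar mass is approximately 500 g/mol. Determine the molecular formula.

Assume 100 g: 50.3 g C, 3.02 g H, 8.38 g N, 38.3 g O.
Moles — C: 50.3 / 12.01 = 4.188 mol; H: 3.02 / 1.008 = 2.996 mol; N: 8.38 / 14.01 = 0.5981 mol; O: 38.3 / 16.00 = 2.394 mol
Smallest is N at 0.5981 mol; normalising gives C 7.002, H 5.009, N 1.000, O 4.002
≈ 7:5:1:4 → C7H5NO4
Empirical-formula mass = 167.12 g/mol
n = 500 / 167.12 = 2.99 ≈ 3
Molecular formula = (C7H5NO4)×3 = C21H15N3O12

C21H15N3O12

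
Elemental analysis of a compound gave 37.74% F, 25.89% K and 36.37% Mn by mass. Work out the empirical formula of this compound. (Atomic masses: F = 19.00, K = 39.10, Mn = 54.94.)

F3KMn

Assume 100 g: 37.74 g F, 25.89 g K, 36.37 g Mn.
n(F) = 37.74/19.00 = 1.986, n(K) = 25.89/39.10 = 0.6621, n(Mn) = 36.37/54.94 = 0.662
Divide by the smallest (0.662 mol Mn): F 3.001, K 1.000, Mn 1.000
≈ 3:1:1 → F3KMn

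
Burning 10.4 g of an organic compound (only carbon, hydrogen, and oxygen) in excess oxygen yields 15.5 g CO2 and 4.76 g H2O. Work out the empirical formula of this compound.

C2H3O2

mol C = 15.5 / 44.01 = 0.3522; mass C = 0.3522 × 12.01 = 4.230 g
mol H = 2 × (4.76 / 18.02) = 0.5283; mass H = 0.5283 × 1.008 = 0.5325 g
mass O = 10.4 − (4.762) = 5.638 g → mol O = 0.3524
Divide by the smallest (0.3522 mol C): C 1.000, H 1.500, O 1.000
Scaling by 2: C 2.00, H 3.00, O 2.00 → C2H3O2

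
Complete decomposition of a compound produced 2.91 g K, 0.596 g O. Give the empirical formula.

K: 2.91 g ÷ 39.10 g/mol = 0.07442 mol
O: 0.596 g ÷ 16.00 g/mol = 0.03725 mol
Ratios (÷ 0.03725): K 1.998, O 1.000
Ratio ≈ 2:1, so the empirical formula is K2O

K2O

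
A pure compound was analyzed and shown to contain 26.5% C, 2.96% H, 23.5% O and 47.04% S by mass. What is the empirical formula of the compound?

C3H4O2S2

Assume 100 g: 26.5 g C, 2.96 g H, 23.5 g O, 47.04 g S.
Moles — C: 26.5 / 12.01 = 2.206 mol; H: 2.96 / 1.008 = 2.937 mol; O: 23.5 / 16.00 = 1.469 mol; S: 47.04 / 32.07 = 1.467 mol
Smallest is S at 1.467 mol; normalising gives C 1.504, H 2.002, O 1.001, S 1.000
×2: C 3.01, H 4.00, O 2.00, S 2.00 → C3H4O2S2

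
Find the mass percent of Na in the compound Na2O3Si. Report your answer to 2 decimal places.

37.67%

Molar mass = 2(22.99) + 3(16.00) + 1(28.09) = 122.070 g/mol
Mass of Na per mole = 2 × 22.99 = 45.980 g
% Na = 45.980 / 122.070 × 100 = 37.67%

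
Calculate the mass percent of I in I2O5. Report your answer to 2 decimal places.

Molar mass = 2(126.90) + 5(16.00) = 333.800 g/mol
Mass of I per mole = 2 × 126.90 = 253.800 g
% I = 253.800 / 333.800 × 100 = 76.03%

76.03%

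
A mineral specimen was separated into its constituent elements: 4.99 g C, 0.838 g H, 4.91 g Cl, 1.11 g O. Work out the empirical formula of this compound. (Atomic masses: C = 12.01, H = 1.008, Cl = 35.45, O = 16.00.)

C6H12Cl2O

n(C) = 4.99/12.01 = 0.4155, n(H) = 0.838/1.008 = 0.8313, n(Cl) = 4.91/35.45 = 0.1385, n(O) = 1.11/16.00 = 0.06938
Divide by the smallest (0.06938 mol O): C 5.989, H 11.983, Cl 1.996, O 1.000
→ C6H12Cl2O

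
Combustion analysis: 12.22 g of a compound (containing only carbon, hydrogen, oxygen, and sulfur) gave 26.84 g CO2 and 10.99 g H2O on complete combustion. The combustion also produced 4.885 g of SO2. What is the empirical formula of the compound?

C8H16OS

mol C = 26.84 / 44.01 = 0.6099; mass C = 0.6099 × 12.01 = 7.324 g
mol H = 2 × (10.99 / 18.02) = 1.220; mass H = 1.220 × 1.008 = 1.230 g
mol S = 4.885 / 64.07 = 0.07624; mass S = 2.445 g
mass O = 12.22 − (11.00) = 1.221 g → mol O = 0.07631
Ratios (÷ 0.07624): C 7.999, H 15.998, O 1.001, S 1.000
Ratio ≈ 8:16:1:1, so the empirical formula is C8H16OS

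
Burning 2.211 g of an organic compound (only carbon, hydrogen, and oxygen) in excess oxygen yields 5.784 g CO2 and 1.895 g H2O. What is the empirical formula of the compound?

C5H8O

mol C = 5.784 / 44.01 = 0.1314; mass C = 0.1314 × 12.01 = 1.578 g
mol H = 2 × (1.895 / 18.02) = 0.2103; mass H = 0.2103 × 1.008 = 0.2120 g
mass O = 2.211 − (1.790) = 0.4206 g → mol O = 0.02629
Smallest is O at 0.02629 mol; normalising gives C 5.000, H 8.001, O 1.000
≈ 5:8:1 → C5H8O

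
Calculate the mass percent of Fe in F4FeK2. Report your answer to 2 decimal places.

Molar mass = 4(19.00) + 1(55.85) + 2(39.10) = 210.050 g/mol
Mass of Fe per mole = 1 × 55.85 = 55.850 g
% Fe = 55.850 / 210.050 × 100 = 26.59%

26.59%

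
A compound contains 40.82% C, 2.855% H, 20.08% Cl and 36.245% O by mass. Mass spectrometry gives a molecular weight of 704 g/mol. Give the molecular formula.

C24H20Cl4O16

Assume 100 g: 40.82 g C, 2.855 g H, 20.08 g Cl, 36.245 g O.
n(C) = 40.82/12.01 = 3.399, n(H) = 2.855/1.008 = 2.832, n(Cl) = 20.08/35.45 = 0.5664, n(O) = 36.245/16.00 = 2.265
Smallest is Cl at 0.5664 mol; normalising gives C 6.000, H 5.000, Cl 1.000, O 3.999
→ C6H5ClO4
Empirical-formula mass = 176.55 g/mol
n = 704 / 176.55 = 3.99 ≈ 4
Molecular formula = (C6H5ClO4)×4 = C24H20Cl4O16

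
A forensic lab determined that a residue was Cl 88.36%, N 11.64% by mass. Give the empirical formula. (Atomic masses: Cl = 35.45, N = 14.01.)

Cl3N

Assume 100 g: 88.36 g Cl, 11.64 g N.
Cl: 88.36 g ÷ 35.45 g/mol = 2.493 mol
N: 11.64 g ÷ 14.01 g/mol = 0.8308 mol
Ratios (÷ 0.8308): Cl 3.000, N 1.000
Ratio ≈ 3:1, so the empirical formula is Cl3N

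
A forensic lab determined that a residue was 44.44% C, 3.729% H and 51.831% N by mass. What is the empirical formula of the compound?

CHN

Assume 100 g: 44.44 g C, 3.729 g H, 51.831 g N.
Moles — C: 44.44 / 12.01 = 3.7 mol; H: 3.729 / 1.008 = 3.699 mol; N: 51.831 / 14.01 = 3.7 mol
Ratios (÷ 3.699): C 1.000, H 1.000, N 1.000
→ CHN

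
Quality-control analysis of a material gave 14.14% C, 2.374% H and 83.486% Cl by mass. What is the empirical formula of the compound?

Assume 100 g: 14.14 g C, 2.374 g H, 83.486 g Cl.
C: 14.14 g ÷ 12.01 g/mol = 1.177 mol
H: 2.374 g ÷ 1.008 g/mol = 2.355 mol
Cl: 83.486 g ÷ 35.45 g/mol = 2.355 mol
Divide by the smallest (1.177 mol C): C 1.000, H 2.000, Cl 2.000
≈ 1:2:2 → CH2Cl2

CH2Cl2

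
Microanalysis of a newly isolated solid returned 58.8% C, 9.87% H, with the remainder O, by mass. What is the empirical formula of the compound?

Assume 100 g: 58.8 g C, 9.87 g H, 31.33 g O.
C: 58.8 g ÷ 12.01 g/mol = 4.896 mol
H: 9.87 g ÷ 1.008 g/mol = 9.792 mol
O: 31.33 g ÷ 16.00 g/mol = 1.958 mol
Ratios (÷ 1.958): C 2.500, H 5.001, O 1.000
Multiply by 2: C 5.00, H 10.00, O 2.00 → C5H10O2

C5H10O2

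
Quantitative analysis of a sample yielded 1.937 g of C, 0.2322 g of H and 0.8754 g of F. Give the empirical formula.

Moles — C: 1.937 / 12.01 = 0.1613 mol; H: 0.2322 / 1.008 = 0.2304 mol; F: 0.8754 / 19.00 = 0.04607 mol
Ratios (÷ 0.04607): C 3.501, H 5.000, F 1.000
×2: C 7.00, H 10.00, F 2.00 → C7H10F2

C7H10F2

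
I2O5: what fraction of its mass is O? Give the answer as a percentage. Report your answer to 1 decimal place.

Molar mass = 2(126.90) + 5(16.00) = 333.800 g/mol
Mass of O per mole = 5 × 16.00 = 80.000 g
% O = 80.000 / 333.800 × 100 = 24.0%

24.0%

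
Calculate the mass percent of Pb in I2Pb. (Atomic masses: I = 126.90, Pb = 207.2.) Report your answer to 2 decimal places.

44.95%

Molar mass = 2(126.90) + 1(207.2) = 461.000 g/mol
Mass of Pb per mole = 1 × 207.2 = 207.200 g
% Pb = 207.200 / 461.000 × 100 = 44.95%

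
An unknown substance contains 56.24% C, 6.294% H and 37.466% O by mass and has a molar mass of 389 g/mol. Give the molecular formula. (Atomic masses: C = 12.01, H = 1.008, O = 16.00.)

C18H24O9

Assume 100 g: 56.24 g C, 6.294 g H, 37.466 g O.
C: 56.24 g ÷ 12.01 g/mol = 4.683 mol
H: 6.294 g ÷ 1.008 g/mol = 6.244 mol
O: 37.466 g ÷ 16.00 g/mol = 2.342 mol
Divide by the smallest (2.342 mol O): C 2.000, H 2.667, O 1.000
Scaling by 3: C 6.00, H 8.00, O 3.00 → C6H8O3
Empirical-formula mass = 128.12 g/mol
n = 389 / 128.12 = 3.04 ≈ 3
Molecular formula = (C6H8O3)×3 = C18H24O9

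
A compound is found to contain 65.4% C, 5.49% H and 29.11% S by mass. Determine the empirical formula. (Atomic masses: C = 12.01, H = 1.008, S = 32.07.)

C6H6S

Assume 100 g: 65.4 g C, 5.49 g H, 29.11 g S.
C: 65.4 g ÷ 12.01 g/mol = 5.445 mol
H: 5.49 g ÷ 1.008 g/mol = 5.446 mol
S: 29.11 g ÷ 32.07 g/mol = 0.9077 mol
Smallest is S at 0.9077 mol; normalising gives C 5.999, H 6.000, S 1.000
Ratio ≈ 6:6:1, so the empirical formula is C6H6S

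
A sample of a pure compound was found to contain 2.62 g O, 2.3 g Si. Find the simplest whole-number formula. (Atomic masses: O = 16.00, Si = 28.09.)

O: 2.62 g ÷ 16.00 g/mol = 0.1638 mol
Si: 2.3 g ÷ 28.09 g/mol = 0.08188 mol
Divide by the smallest (0.08188 mol Si): O 2.000, Si 1.000
→ O2Si

O2Si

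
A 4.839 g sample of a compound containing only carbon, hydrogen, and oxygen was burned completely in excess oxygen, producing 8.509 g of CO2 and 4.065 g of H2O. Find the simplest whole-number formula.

mol C = 8.509 / 44.01 = 0.1933; mass C = 0.1933 × 12.01 = 2.322 g
mol H = 2 × (4.065 / 18.02) = 0.4512; mass H = 0.4512 × 1.008 = 0.4548 g
mass O = 4.839 − (2.777) = 2.062 g → mol O = 0.1289
Divide by the smallest (0.1289 mol O): C 1.500, H 3.500, O 1.000
Multiply by 2: C 3.00, H 7.00, O 2.00 → C3H7O2

C3H7O2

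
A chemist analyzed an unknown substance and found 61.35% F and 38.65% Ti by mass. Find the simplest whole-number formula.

F4Ti

Assume 100 g: 61.35 g F, 38.65 g Ti.
Moles — F: 61.35 / 19.00 = 3.229 mol; Ti: 38.65 / 47.87 = 0.8074 mol
Smallest is Ti at 0.8074 mol; normalising gives F 3.999, Ti 1.000
Ratio ≈ 4:1, so the empirical formula is F4Ti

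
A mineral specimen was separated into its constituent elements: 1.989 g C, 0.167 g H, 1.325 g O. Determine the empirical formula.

n(C) = 1.989/12.01 = 0.1656, n(H) = 0.167/1.008 = 0.1657, n(O) = 1.325/16.00 = 0.08281
Smallest is O at 0.08281 mol; normalising gives C 2.000, H 2.001, O 1.000
Ratio ≈ 2:2:1, so the empirical formula is C2H2O

C2H2O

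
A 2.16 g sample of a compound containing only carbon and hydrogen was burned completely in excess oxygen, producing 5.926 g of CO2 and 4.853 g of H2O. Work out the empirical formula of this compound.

CH4

mol C = 5.926 / 44.01 = 0.1347; mass C = 0.1347 × 12.01 = 1.617 g
mol H = 2 × (4.853 / 18.02) = 0.5386; mass H = 0.5386 × 1.008 = 0.5429 g
Smallest is C at 0.1347 mol; normalising gives C 1.000, H 4.000
Ratio ≈ 1:4, so the empirical formula is CH4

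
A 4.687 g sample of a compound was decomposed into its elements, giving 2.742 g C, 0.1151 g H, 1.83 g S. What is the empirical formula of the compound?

C4H2S

Moles — C: 2.742 / 12.01 = 0.2283 mol; H: 0.1151 / 1.008 = 0.1142 mol; S: 1.83 / 32.07 = 0.05706 mol
Divide by the smallest (0.05706 mol S): C 4.001, H 2.001, S 1.000
≈ 4:2:1 → C4H2S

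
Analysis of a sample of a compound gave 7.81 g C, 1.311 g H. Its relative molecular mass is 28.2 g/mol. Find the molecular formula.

C2H4

n(C) = 7.81/12.01 = 0.6503, n(H) = 1.311/1.008 = 1.301
Divide by the smallest (0.6503 mol C): C 1.000, H 2.000
→ CH2
Empirical-formula mass = 14.03 g/mol
n = 28.2 / 14.03 = 2.01 ≈ 2
Molecular formula = (CH2)×2 = C2H4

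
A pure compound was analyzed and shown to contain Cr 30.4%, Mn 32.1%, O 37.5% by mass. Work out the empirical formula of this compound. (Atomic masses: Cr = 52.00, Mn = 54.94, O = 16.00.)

CrMnO4

Assume 100 g: 30.4 g Cr, 32.1 g Mn, 37.5 g O.
Cr: 30.4 g ÷ 52.00 g/mol = 0.5846 mol
Mn: 32.1 g ÷ 54.94 g/mol = 0.5843 mol
O: 37.5 g ÷ 16.00 g/mol = 2.344 mol
Smallest is Mn at 0.5843 mol; normalising gives Cr 1.001, Mn 1.000, O 4.011
→ CrMnO4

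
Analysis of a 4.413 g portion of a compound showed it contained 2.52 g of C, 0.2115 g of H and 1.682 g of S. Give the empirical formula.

n(C) = 2.52/12.01 = 0.2098, n(H) = 0.2115/1.008 = 0.2098, n(S) = 1.682/32.07 = 0.05245
Divide by the smallest (0.05245 mol S): C 4.001, H 4.001, S 1.000
≈ 4:4:1 → C4H4S

C4H4S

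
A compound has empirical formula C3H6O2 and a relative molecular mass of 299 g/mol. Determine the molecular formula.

Empirical-formula mass = 74.08 g/mol
n = 299 / 74.08 = 4.04 ≈ 4
Molecular formula = (C3H6O2)4 = C12H24O8

C12H24O8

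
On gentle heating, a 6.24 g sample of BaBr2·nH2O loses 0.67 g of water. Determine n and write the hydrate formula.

Mass of anhydrous BaBr2 = 6.24 − 0.67 = 5.57 g
mol H2O = 0.67 / 18.02 = 0.03718
Molar mass of BaBr2 = 297.13 g/mol → mol BaBr2 = 5.57 / 297.13 = 0.01875
n = 0.03718 / 0.01875 = 1.98 ≈ 2 → BaBr2·2H2O

BaBr2·2H2O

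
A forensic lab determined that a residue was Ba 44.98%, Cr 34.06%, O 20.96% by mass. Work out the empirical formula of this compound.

Assume 100 g: 44.98 g Ba, 34.06 g Cr, 20.96 g O.
Ba: 44.98 g ÷ 137.33 g/mol = 0.3275 mol
Cr: 34.06 g ÷ 52.00 g/mol = 0.655 mol
O: 20.96 g ÷ 16.00 g/mol = 1.31 mol
Ratios (÷ 0.3275): Ba 1.000, Cr 2.000, O 4.000
→ BaCr2O4

BaCr2O4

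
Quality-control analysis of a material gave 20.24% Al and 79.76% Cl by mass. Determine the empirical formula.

Assume 100 g: 20.24 g Al, 79.76 g Cl.
Al: 20.24 g ÷ 26.98 g/mol = 0.7502 mol
Cl: 79.76 g ÷ 35.45 g/mol = 2.25 mol
Divide by the smallest (0.7502 mol Al): Al 1.000, Cl 2.999
→ AlCl3

AlCl3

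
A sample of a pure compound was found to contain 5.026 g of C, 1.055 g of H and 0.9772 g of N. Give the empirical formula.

n(C) = 5.026/12.01 = 0.4185, n(H) = 1.055/1.008 = 1.047, n(N) = 0.9772/14.01 = 0.06975
Divide by the smallest (0.06975 mol N): C 6.000, H 15.005, N 1.000
≈ 6:15:1 → C6H15N

C6H15N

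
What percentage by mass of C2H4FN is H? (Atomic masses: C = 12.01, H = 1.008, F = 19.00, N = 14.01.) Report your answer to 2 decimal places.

Molar mass = 2(12.01) + 4(1.008) + 1(19.00) + 1(14.01) = 61.062 g/mol
Mass of H per mole = 4 × 1.008 = 4.032 g
% H = 4.032 / 61.062 × 100 = 6.60%

6.60%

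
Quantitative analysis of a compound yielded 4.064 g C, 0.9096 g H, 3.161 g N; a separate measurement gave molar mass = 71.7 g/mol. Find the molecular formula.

C3H8N2

C: 4.064 g ÷ 12.01 g/mol = 0.3384 mol
H: 0.9096 g ÷ 1.008 g/mol = 0.9024 mol
N: 3.161 g ÷ 14.01 g/mol = 0.2256 mol
Smallest is N at 0.2256 mol; normalising gives C 1.500, H 3.999, N 1.000
Scaling by 2: C 3.00, H 8.00, N 2.00 → C3H8N2
Empirical-formula mass = 72.11 g/mol
n = 71.7 / 72.11 = 0.99 ≈ 1
Molecular formula = empirical formula = C3H8N2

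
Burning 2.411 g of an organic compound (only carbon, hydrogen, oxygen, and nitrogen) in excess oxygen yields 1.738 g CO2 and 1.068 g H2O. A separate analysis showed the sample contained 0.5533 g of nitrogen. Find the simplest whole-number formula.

mol C = 1.738 / 44.01 = 0.03949; mass C = 0.03949 × 12.01 = 0.4743 g
mol H = 2 × (1.068 / 18.02) = 0.1185; mass H = 0.1185 × 1.008 = 0.1195 g
mol N = 0.5533 / 14.01 = 0.03949
mass O = 2.411 − (1.147) = 1.264 g → mol O = 0.07900
Ratios (÷ 0.03949): C 1.000, H 3.002, N 1.000, O 2.000
→ CH3NO2

CH3NO2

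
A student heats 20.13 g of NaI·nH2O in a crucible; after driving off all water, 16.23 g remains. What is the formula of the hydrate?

Mass of water lost = 20.13 − 16.23 = 3.9 g → 3.9 / 18.02 = 0.2164 mol H2O
Molar mass of NaI = 149.89 g/mol → mol NaI = 16.23 / 149.89 = 0.1083
n = 0.2164 / 0.1083 = 2.00 ≈ 2 → NaI·2H2O

NaI·2H2O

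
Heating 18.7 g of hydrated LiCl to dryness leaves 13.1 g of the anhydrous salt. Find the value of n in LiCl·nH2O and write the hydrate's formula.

LiCl·H2O

Mass of water lost = 18.7 − 13.1 = 5.6 g → 5.6 / 18.02 = 0.3108 mol H2O
Molar mass of LiCl = 42.39 g/mol → mol LiCl = 13.1 / 42.39 = 0.309
n = 0.3108 / 0.309 = 1.01 ≈ 1 → LiCl·H2O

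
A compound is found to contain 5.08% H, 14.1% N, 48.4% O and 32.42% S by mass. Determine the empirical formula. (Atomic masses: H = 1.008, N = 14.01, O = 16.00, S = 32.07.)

H5NO3S

Assume 100 g: 5.08 g H, 14.1 g N, 48.4 g O, 32.42 g S.
Moles — H: 5.08 / 1.008 = 5.04 mol; N: 14.1 / 14.01 = 1.006 mol; O: 48.4 / 16.00 = 3.025 mol; S: 32.42 / 32.07 = 1.011 mol
Divide by the smallest (1.006 mol N): H 5.008, N 1.000, O 3.006, S 1.004
≈ 5:1:3:1 → H5NO3S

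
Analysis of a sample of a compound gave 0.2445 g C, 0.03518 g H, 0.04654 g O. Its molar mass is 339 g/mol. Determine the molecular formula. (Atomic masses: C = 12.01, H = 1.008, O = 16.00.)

Moles — C: 0.2445 / 12.01 = 0.02036 mol; H: 0.03518 / 1.008 = 0.0349 mol; O: 0.04654 / 16.00 = 0.002909 mol
Smallest is O at 0.002909 mol; normalising gives C 6.999, H 11.999, O 1.000
→ C7H12O
Empirical-formula mass = 112.17 g/mol
n = 339 / 112.17 = 3.02 ≈ 3
Molecular formula = (C7H12O)×3 = C21H36O3

C21H36O3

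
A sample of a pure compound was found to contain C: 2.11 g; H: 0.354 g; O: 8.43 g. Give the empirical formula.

CH2O3

n(C) = 2.11/12.01 = 0.1757, n(H) = 0.354/1.008 = 0.3512, n(O) = 8.43/16.00 = 0.5269
Ratios (÷ 0.1757): C 1.000, H 1.999, O 2.999
Ratio ≈ 1:2:3, so the empirical formula is CH2O3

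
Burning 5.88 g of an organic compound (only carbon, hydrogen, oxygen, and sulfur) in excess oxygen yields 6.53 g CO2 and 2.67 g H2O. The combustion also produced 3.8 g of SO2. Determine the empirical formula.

mol C = 6.53 / 44.01 = 0.1484; mass C = 0.1484 × 12.01 = 1.782 g
mol H = 2 × (2.67 / 18.02) = 0.2963; mass H = 0.2963 × 1.008 = 0.2987 g
mol S = 3.8 / 64.07 = 0.05931; mass S = 1.902 g
mass O = 5.88 − (3.983) = 1.897 g → mol O = 0.1186
Smallest is S at 0.05931 mol; normalising gives C 2.502, H 4.996, O 1.999, S 1.000
Multiply by 2: C 5.00, H 9.99, O 4.00, S 2.00 → C5H10O4S2

C5H10O4S2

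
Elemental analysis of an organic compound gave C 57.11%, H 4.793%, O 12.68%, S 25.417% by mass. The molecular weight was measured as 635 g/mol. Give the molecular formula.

C30H30O5S5

Assume 100 g: 57.11 g C, 4.793 g H, 12.68 g O, 25.417 g S.
C: 57.11 g ÷ 12.01 g/mol = 4.755 mol
H: 4.793 g ÷ 1.008 g/mol = 4.755 mol
O: 12.68 g ÷ 16.00 g/mol = 0.7925 mol
S: 25.417 g ÷ 32.07 g/mol = 0.7925 mol
Ratios (÷ 0.7925): C 6.000, H 6.000, O 1.000, S 1.000
≈ 6:6:1:1 → C6H6OS
Empirical-formula mass = 126.18 g/mol
n = 635 / 126.18 = 5.03 ≈ 5
Molecular formula = (C6H6OS)×5 = C30H30O5S5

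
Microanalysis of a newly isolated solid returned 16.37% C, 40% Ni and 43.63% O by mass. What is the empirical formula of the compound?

Assume 100 g: 16.37 g C, 40 g Ni, 43.63 g O.
n(C) = 16.37/12.01 = 1.363, n(Ni) = 40/58.69 = 0.6815, n(O) = 43.63/16.00 = 2.727
Smallest is Ni at 0.6815 mol; normalising gives C 2.000, Ni 1.000, O 4.001
→ C2NiO4

C2NiO4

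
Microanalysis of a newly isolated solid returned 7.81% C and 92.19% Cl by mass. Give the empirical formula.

Assume 100 g: 7.81 g C, 92.19 g Cl.
Moles — C: 7.81 / 12.01 = 0.6503 mol; Cl: 92.19 / 35.45 = 2.601 mol
Smallest is C at 0.6503 mol; normalising gives C 1.000, Cl 3.999
→ CCl4

CCl4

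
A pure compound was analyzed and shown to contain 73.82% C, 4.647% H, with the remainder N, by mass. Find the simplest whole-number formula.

C4H3N

Assume 100 g: 73.82 g C, 4.647 g H, 21.533 g N.
n(C) = 73.82/12.01 = 6.147, n(H) = 4.647/1.008 = 4.61, n(N) = 21.533/14.01 = 1.537
Ratios (÷ 1.537): C 3.999, H 2.999, N 1.000
Ratio ≈ 4:3:1, so the empirical formula is C4H3N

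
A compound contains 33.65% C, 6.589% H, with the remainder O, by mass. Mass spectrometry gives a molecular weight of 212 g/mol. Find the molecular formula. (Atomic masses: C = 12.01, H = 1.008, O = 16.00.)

C6H14O8

Assume 100 g: 33.65 g C, 6.589 g H, 59.761 g O.
C: 33.65 g ÷ 12.01 g/mol = 2.802 mol
H: 6.589 g ÷ 1.008 g/mol = 6.537 mol
O: 59.761 g ÷ 16.00 g/mol = 3.735 mol
Smallest is C at 2.802 mol; normalising gives C 1.000, H 2.333, O 1.333
×3: C 3.00, H 7.00, O 4.00 → C3H7O4
Empirical-formula mass = 107.09 g/mol
n = 212 / 107.09 = 1.98 ≈ 2
Molecular formula = (C3H7O4)×2 = C6H14O8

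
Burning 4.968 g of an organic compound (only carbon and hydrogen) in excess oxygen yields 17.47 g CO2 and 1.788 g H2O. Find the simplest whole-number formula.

C2H

mol C = 17.47 / 44.01 = 0.3970; mass C = 0.3970 × 12.01 = 4.767 g
mol H = 2 × (1.788 / 18.02) = 0.1984; mass H = 0.1984 × 1.008 = 0.2000 g
Ratios (÷ 0.1984): C 2.000, H 1.000
→ C2H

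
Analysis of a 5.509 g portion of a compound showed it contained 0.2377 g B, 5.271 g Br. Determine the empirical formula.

B: 0.2377 g ÷ 10.81 g/mol = 0.02199 mol
Br: 5.271 g ÷ 79.90 g/mol = 0.06597 mol
Divide by the smallest (0.02199 mol B): B 1.000, Br 3.000
→ BBr3

BBr3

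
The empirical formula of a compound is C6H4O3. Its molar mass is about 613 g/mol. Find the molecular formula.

C30H20O15

Empirical-formula mass = 124.09 g/mol
n = 613 / 124.09 = 4.94 ≈ 5
Molecular formula = (C6H4O3)5 = C30H20O15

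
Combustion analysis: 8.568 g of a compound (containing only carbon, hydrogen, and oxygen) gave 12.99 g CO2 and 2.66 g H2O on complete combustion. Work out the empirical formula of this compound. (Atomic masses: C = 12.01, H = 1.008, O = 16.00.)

CHO

mol C = 12.99 / 44.01 = 0.2952; mass C = 0.2952 × 12.01 = 3.545 g
mol H = 2 × (2.66 / 18.02) = 0.2952; mass H = 0.2952 × 1.008 = 0.2976 g
mass O = 8.568 − (3.842) = 4.726 g → mol O = 0.2953
Ratios (÷ 0.2952): C 1.000, H 1.000, O 1.001
→ CHO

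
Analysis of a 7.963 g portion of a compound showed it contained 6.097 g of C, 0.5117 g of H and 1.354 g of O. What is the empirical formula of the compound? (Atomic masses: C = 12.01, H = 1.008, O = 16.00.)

C6H6O

C: 6.097 g ÷ 12.01 g/mol = 0.5077 mol
H: 0.5117 g ÷ 1.008 g/mol = 0.5076 mol
O: 1.354 g ÷ 16.00 g/mol = 0.08463 mol
Ratios (÷ 0.08463): C 5.999, H 5.999, O 1.000
Ratio ≈ 6:6:1, so the empirical formula is C6H6O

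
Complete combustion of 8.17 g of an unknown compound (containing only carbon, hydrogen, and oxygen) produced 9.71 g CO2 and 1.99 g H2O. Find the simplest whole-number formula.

C2H2O3

mol C = 9.71 / 44.01 = 0.2206; mass C = 0.2206 × 12.01 = 2.650 g
mol H = 2 × (1.99 / 18.02) = 0.2209; mass H = 0.2209 × 1.008 = 0.2226 g
mass O = 8.17 − (2.872) = 5.298 g → mol O = 0.3311
Divide by the smallest (0.2206 mol C): C 1.000, H 1.001, O 1.501
Multiply by 2: C 2.00, H 2.00, O 3.00 → C2H2O3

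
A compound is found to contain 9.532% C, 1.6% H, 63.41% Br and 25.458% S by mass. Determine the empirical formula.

Assume 100 g: 9.532 g C, 1.6 g H, 63.41 g Br, 25.458 g S.
Moles — C: 9.532 / 12.01 = 0.7937 mol; H: 1.6 / 1.008 = 1.587 mol; Br: 63.41 / 79.90 = 0.7936 mol; S: 25.458 / 32.07 = 0.7938 mol
Divide by the smallest (0.7936 mol Br): C 1.000, H 2.000, Br 1.000, S 1.000
≈ 1:2:1:1 → CH2BrS

CH2BrS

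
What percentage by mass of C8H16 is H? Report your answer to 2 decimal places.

Molar mass = 8(12.01) + 16(1.008) = 112.208 g/mol
Mass of H per mole = 16 × 1.008 = 16.128 g
% H = 16.128 / 112.208 × 100 = 14.37%

14.37%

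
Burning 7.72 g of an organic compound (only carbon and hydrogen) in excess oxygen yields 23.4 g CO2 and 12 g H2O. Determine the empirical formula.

mol C = 23.4 / 44.01 = 0.5317; mass C = 0.5317 × 12.01 = 6.386 g
mol H = 2 × (12 / 18.02) = 1.332; mass H = 1.332 × 1.008 = 1.343 g
Ratios (÷ 0.5317): C 1.000, H 2.505
Scaling by 2: C 2.00, H 5.01 → C2H5

C2H5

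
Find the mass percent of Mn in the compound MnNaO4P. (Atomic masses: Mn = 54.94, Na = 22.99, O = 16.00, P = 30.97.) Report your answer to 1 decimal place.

Molar mass = 1(54.94) + 1(22.99) + 4(16.00) + 1(30.97) = 172.900 g/mol
Mass of Mn per mole = 1 × 54.94 = 54.940 g
% Mn = 54.940 / 172.900 × 100 = 31.8%

31.8%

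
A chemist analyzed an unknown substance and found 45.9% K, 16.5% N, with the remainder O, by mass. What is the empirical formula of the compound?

KNO2

Assume 100 g: 45.9 g K, 16.5 g N, 37.6 g O.
n(K) = 45.9/39.10 = 1.174, n(N) = 16.5/14.01 = 1.178, n(O) = 37.6/16.00 = 2.35
Smallest is K at 1.174 mol; normalising gives K 1.000, N 1.003, O 2.002
Ratio ≈ 1:1:2, so the empirical formula is KNO2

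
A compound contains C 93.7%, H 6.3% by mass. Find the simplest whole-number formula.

Assume 100 g: 93.7 g C, 6.3 g H.
n(C) = 93.7/12.01 = 7.802, n(H) = 6.3/1.008 = 6.25
Divide by the smallest (6.25 mol H): C 1.248, H 1.000
Multiply by 4: C 4.99, H 4.00 → C5H4

C5H4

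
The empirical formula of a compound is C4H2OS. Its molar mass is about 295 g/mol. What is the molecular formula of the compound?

C12H6O3S3

Empirical-formula mass = 98.13 g/mol
n = 295 / 98.13 = 3.01 ≈ 3
Molecular formula = (C4H2OS)3 = C12H6O3S3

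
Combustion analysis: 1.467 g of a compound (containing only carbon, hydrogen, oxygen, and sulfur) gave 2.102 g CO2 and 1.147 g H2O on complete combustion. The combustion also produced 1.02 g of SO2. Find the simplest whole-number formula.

mol C = 2.102 / 44.01 = 0.04776; mass C = 0.04776 × 12.01 = 0.5736 g
mol H = 2 × (1.147 / 18.02) = 0.1273; mass H = 0.1273 × 1.008 = 0.1283 g
mol S = 1.02 / 64.07 = 0.01592; mass S = 0.5106 g
mass O = 1.467 − (1.212) = 0.2545 g → mol O = 0.01591
Divide by the smallest (0.01591 mol O): C 3.003, H 8.003, O 1.000, S 1.001
Ratio ≈ 3:8:1:1, so the empirical formula is C3H8OS

C3H8OS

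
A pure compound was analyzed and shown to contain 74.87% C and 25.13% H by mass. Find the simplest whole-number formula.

CH4

Assume 100 g: 74.87 g C, 25.13 g H.
n(C) = 74.87/12.01 = 6.234, n(H) = 25.13/1.008 = 24.93
Divide by the smallest (6.234 mol C): C 1.000, H 3.999
→ CH4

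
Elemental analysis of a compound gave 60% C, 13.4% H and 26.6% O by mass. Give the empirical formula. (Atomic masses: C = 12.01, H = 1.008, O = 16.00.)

C3H8O

Assume 100 g: 60 g C, 13.4 g H, 26.6 g O.
C: 60 g ÷ 12.01 g/mol = 4.996 mol
H: 13.4 g ÷ 1.008 g/mol = 13.29 mol
O: 26.6 g ÷ 16.00 g/mol = 1.663 mol
Divide by the smallest (1.663 mol O): C 3.005, H 7.996, O 1.000
≈ 3:8:1 → C3H8O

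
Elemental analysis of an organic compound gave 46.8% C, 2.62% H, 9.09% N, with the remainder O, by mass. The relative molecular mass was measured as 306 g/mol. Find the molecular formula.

Assume 100 g: 46.8 g C, 2.62 g H, 9.09 g N, 41.49 g O.
Moles — C: 46.8 / 12.01 = 3.897 mol; H: 2.62 / 1.008 = 2.599 mol; N: 9.09 / 14.01 = 0.6488 mol; O: 41.49 / 16.00 = 2.593 mol
Ratios (÷ 0.6488): C 6.006, H 4.006, N 1.000, O 3.997
→ C6H4NO4
Empirical-formula mass = 154.10 g/mol
n = 306 / 154.10 = 1.99 ≈ 2
Molecular formula = (C6H4NO4)×2 = C12H8N2O8

C12H8N2O8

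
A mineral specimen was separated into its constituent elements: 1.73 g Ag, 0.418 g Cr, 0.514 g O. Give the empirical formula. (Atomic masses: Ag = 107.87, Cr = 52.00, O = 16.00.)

Moles — Ag: 1.73 / 107.87 = 0.01604 mol; Cr: 0.418 / 52.00 = 0.008038 mol; O: 0.514 / 16.00 = 0.03213 mol
Divide by the smallest (0.008038 mol Cr): Ag 1.995, Cr 1.000, O 3.996
Ratio ≈ 2:1:4, so the empirical formula is Ag2CrO4

Ag2CrO4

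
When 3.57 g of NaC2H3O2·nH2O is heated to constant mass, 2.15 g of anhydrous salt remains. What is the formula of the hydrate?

Mass of water lost = 3.57 − 2.15 = 1.42 g → 1.42 / 18.02 = 0.0788 mol H2O
Molar mass of NaC2H3O2 = 82.03 g/mol → mol NaC2H3O2 = 2.15 / 82.03 = 0.02621
n = 0.0788 / 0.02621 = 3.01 ≈ 3 → NaC2H3O2·3H2O

NaC2H3O2·3H2O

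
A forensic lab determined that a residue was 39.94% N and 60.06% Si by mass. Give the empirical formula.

N4Si3

Assume 100 g: 39.94 g N, 60.06 g Si.
n(N) = 39.94/14.01 = 2.851, n(Si) = 60.06/28.09 = 2.138
Ratios (÷ 2.138): N 1.333, Si 1.000
Multiply by 3: N 4.00, Si 3.00 → N4Si3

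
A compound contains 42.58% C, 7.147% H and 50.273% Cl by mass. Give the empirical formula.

C5H10Cl2

Assume 100 g: 42.58 g C, 7.147 g H, 50.273 g Cl.
n(C) = 42.58/12.01 = 3.545, n(H) = 7.147/1.008 = 7.09, n(Cl) = 50.273/35.45 = 1.418
Ratios (÷ 1.418): C 2.500, H 5.000, Cl 1.000
×2: C 5.00, H 10.00, Cl 2.00 → C5H10Cl2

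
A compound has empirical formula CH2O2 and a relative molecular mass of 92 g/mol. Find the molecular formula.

Empirical-formula mass = 46.03 g/mol
n = 92 / 46.03 = 2.00 ≈ 2
Molecular formula = (CH2O2)2 = C2H4O4

C2H4O4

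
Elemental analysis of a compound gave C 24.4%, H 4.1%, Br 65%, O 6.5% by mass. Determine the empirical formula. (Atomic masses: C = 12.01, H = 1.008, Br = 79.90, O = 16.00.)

Assume 100 g: 24.4 g C, 4.1 g H, 65 g Br, 6.5 g O.
C: 24.4 g ÷ 12.01 g/mol = 2.032 mol
H: 4.1 g ÷ 1.008 g/mol = 4.067 mol
Br: 65 g ÷ 79.90 g/mol = 0.8135 mol
O: 6.5 g ÷ 16.00 g/mol = 0.4062 mol
Ratios (÷ 0.4062): C 5.001, H 10.012, Br 2.003, O 1.000
→ C5H10Br2O

C5H10Br2O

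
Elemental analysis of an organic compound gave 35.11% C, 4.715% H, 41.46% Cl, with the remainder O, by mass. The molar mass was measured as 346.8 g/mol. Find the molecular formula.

Assume 100 g: 35.11 g C, 4.715 g H, 41.46 g Cl, 18.715 g O.
C: 35.11 g ÷ 12.01 g/mol = 2.923 mol
H: 4.715 g ÷ 1.008 g/mol = 4.678 mol
Cl: 41.46 g ÷ 35.45 g/mol = 1.17 mol
O: 18.715 g ÷ 16.00 g/mol = 1.17 mol
Divide by the smallest (1.17 mol Cl): C 2.500, H 4.000, Cl 1.000, O 1.000
Scaling by 2: C 5.00, H 8.00, Cl 2.00, O 2.00 → C5H8Cl2O2
Empirical-formula mass = 171.01 g/mol
n = 346.8 / 171.01 = 2.03 ≈ 2
Molecular formula = (C5H8Cl2O2)×2 = C10H16Cl4O4

C10H16Cl4O4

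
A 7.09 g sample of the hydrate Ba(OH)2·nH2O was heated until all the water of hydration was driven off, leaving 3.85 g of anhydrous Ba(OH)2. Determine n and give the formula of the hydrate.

Mass of water lost = 7.09 − 3.85 = 3.24 g → 3.24 / 18.02 = 0.1798 mol H2O
Molar mass of Ba(OH)2 = 171.35 g/mol → mol Ba(OH)2 = 3.85 / 171.35 = 0.02247
n = 0.1798 / 0.02247 = 8.00 ≈ 8 → Ba(OH)2·8H2O

Ba(OH)2·8H2O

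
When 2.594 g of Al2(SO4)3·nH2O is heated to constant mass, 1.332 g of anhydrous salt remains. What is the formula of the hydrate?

Al2(SO4)3·18H2O

Mass of water lost = 2.594 − 1.332 = 1.262 g → 1.262 / 18.02 = 0.07003 mol H2O
Molar mass of Al2(SO4)3 = 342.17 g/mol → mol Al2(SO4)3 = 1.332 / 342.17 = 0.003893
n = 0.07003 / 0.003893 = 17.99 ≈ 18 → Al2(SO4)3·18H2O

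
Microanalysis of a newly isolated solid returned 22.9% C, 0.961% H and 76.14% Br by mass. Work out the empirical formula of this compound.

Assume 100 g: 22.9 g C, 0.961 g H, 76.14 g Br.
n(C) = 22.9/12.01 = 1.907, n(H) = 0.961/1.008 = 0.9534, n(Br) = 76.14/79.90 = 0.9529
Divide by the smallest (0.9529 mol Br): C 2.001, H 1.000, Br 1.000
→ C2HBr

C2HBr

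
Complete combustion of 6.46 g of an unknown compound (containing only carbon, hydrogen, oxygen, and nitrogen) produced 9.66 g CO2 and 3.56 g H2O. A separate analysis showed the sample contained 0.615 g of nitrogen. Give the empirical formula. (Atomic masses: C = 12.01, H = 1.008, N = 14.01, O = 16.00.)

C5H9NO4

mol C = 9.66 / 44.01 = 0.2195; mass C = 0.2195 × 12.01 = 2.636 g
mol H = 2 × (3.56 / 18.02) = 0.3951; mass H = 0.3951 × 1.008 = 0.3983 g
mol N = 0.615 / 14.01 = 0.04390
mass O = 6.46 − (3.649) = 2.811 g → mol O = 0.1757
Divide by the smallest (0.0439 mol N): C 5.000, H 9.001, N 1.000, O 4.002
≈ 5:9:1:4 → C5H9NO4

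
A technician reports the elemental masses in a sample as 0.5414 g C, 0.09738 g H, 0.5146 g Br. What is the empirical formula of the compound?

C7H15Br

n(C) = 0.5414/12.01 = 0.04508, n(H) = 0.09738/1.008 = 0.09661, n(Br) = 0.5146/79.90 = 0.006441
Ratios (÷ 0.006441): C 6.999, H 15.000, Br 1.000
Ratio ≈ 7:15:1, so the empirical formula is C7H15Br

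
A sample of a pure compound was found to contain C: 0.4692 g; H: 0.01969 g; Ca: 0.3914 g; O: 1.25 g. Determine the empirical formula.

C4H2CaO8

Moles — C: 0.4692 / 12.01 = 0.03907 mol; H: 0.01969 / 1.008 = 0.01953 mol; Ca: 0.3914 / 40.08 = 0.009765 mol; O: 1.25 / 16.00 = 0.07812 mol
Divide by the smallest (0.009765 mol Ca): C 4.001, H 2.000, Ca 1.000, O 8.000
Ratio ≈ 4:2:1:8, so the empirical formula is C4H2CaO8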